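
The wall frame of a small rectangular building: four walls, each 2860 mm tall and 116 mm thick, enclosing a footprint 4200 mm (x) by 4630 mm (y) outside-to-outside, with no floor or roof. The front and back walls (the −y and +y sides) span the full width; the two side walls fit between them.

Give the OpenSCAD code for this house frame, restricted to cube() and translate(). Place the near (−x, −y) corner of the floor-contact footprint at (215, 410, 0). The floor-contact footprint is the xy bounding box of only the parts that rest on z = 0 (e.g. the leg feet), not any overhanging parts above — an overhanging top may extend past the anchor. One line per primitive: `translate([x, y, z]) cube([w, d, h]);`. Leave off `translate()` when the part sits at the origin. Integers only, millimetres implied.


translate([215, 410, 0]) cube([4200, 116, 2860]);
translate([215, 4924, 0]) cube([4200, 116, 2860]);
translate([215, 526, 0]) cube([116, 4398, 2860]);
translate([4299, 526, 0]) cube([116, 4398, 2860]);


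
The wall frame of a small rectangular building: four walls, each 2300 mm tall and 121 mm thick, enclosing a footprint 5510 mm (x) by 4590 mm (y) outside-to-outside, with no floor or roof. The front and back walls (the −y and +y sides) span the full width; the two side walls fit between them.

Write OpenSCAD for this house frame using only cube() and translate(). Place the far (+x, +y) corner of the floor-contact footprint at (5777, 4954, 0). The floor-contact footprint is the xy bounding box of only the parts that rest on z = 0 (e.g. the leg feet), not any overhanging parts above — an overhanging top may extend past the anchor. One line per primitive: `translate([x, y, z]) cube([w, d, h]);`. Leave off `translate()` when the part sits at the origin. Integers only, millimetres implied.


translate([267, 364, 0]) cube([5510, 121, 2300]);
translate([267, 4833, 0]) cube([5510, 121, 2300]);
translate([267, 485, 0]) cube([121, 4348, 2300]);
translate([5656, 485, 0]) cube([121, 4348, 2300]);


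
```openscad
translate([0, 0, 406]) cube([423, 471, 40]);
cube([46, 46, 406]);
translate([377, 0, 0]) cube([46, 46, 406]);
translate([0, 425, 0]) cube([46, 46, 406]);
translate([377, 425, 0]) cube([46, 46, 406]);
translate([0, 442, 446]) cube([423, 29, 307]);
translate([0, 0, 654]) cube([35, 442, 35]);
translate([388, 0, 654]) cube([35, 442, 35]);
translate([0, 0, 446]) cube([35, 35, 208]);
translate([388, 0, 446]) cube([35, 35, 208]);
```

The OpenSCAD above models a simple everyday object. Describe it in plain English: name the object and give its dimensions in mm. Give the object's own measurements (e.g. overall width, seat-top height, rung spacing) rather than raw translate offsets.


A chair. The seat is a 423×471×40 mm slab with its top at z = 446 mm, on four 46×46 mm corner legs (flush with the seat edges, standing on z = 0). A flat backrest 29 mm thick, 307 mm tall, spans the full seat width and rises from the seat top along its +y edge, rear face flush with the rear of the seat. Two armrests of 35×35 mm section run along each side from the seat's front edge to the front of the backrest, top faces 243 mm above the seat top and outer faces flush with the seat's x-edges; a 35×35 mm post under the front of each armrest stands on the seat at the front corner.


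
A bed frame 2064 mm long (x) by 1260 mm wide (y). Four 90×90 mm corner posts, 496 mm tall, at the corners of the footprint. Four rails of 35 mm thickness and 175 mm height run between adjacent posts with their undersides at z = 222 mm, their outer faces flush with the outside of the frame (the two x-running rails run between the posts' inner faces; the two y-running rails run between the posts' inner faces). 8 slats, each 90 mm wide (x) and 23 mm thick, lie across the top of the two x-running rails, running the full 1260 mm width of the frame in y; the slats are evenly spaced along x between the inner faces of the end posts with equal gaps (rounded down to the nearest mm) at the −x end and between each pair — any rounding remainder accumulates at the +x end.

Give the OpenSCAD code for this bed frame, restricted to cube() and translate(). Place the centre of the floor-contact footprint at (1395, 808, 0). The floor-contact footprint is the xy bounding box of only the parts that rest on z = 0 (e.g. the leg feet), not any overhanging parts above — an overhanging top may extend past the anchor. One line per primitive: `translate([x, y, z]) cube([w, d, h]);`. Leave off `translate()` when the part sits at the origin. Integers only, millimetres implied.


translate([363, 178, 0]) cube([90, 90, 496]);
translate([363, 1348, 0]) cube([90, 90, 496]);
translate([2337, 178, 0]) cube([90, 90, 496]);
translate([2337, 1348, 0]) cube([90, 90, 496]);
translate([453, 178, 222]) cube([1884, 35, 175]);
translate([453, 1403, 222]) cube([1884, 35, 175]);
translate([363, 268, 222]) cube([35, 1080, 175]);
translate([2392, 268, 222]) cube([35, 1080, 175]);
translate([582, 178, 397]) cube([90, 1260, 23]);
translate([801, 178, 397]) cube([90, 1260, 23]);
translate([1020, 178, 397]) cube([90, 1260, 23]);
translate([1239, 178, 397]) cube([90, 1260, 23]);
translate([1458, 178, 397]) cube([90, 1260, 23]);
translate([1677, 178, 397]) cube([90, 1260, 23]);
translate([1896, 178, 397]) cube([90, 1260, 23]);
translate([2115, 178, 397]) cube([90, 1260, 23]);


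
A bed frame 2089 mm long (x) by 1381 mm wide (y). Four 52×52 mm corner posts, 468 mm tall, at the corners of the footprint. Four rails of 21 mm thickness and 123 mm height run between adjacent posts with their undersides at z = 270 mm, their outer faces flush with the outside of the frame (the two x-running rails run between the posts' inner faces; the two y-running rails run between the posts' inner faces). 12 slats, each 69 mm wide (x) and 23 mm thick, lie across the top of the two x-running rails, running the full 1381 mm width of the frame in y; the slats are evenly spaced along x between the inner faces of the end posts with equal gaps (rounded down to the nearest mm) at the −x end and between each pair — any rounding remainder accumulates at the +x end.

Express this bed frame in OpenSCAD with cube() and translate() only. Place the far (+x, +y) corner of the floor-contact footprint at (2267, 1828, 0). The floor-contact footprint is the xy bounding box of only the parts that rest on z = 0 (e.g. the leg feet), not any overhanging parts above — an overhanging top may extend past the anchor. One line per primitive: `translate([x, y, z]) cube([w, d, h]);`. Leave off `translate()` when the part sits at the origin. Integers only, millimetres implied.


translate([178, 447, 0]) cube([52, 52, 468]);
translate([178, 1776, 0]) cube([52, 52, 468]);
translate([2215, 447, 0]) cube([52, 52, 468]);
translate([2215, 1776, 0]) cube([52, 52, 468]);
translate([230, 447, 270]) cube([1985, 21, 123]);
translate([230, 1807, 270]) cube([1985, 21, 123]);
translate([178, 499, 270]) cube([21, 1277, 123]);
translate([2246, 499, 270]) cube([21, 1277, 123]);
translate([319, 447, 393]) cube([69, 1381, 23]);
translate([477, 447, 393]) cube([69, 1381, 23]);
translate([635, 447, 393]) cube([69, 1381, 23]);
translate([793, 447, 393]) cube([69, 1381, 23]);
translate([951, 447, 393]) cube([69, 1381, 23]);
translate([1109, 447, 393]) cube([69, 1381, 23]);
translate([1267, 447, 393]) cube([69, 1381, 23]);
translate([1425, 447, 393]) cube([69, 1381, 23]);
translate([1583, 447, 393]) cube([69, 1381, 23]);
translate([1741, 447, 393]) cube([69, 1381, 23]);
translate([1899, 447, 393]) cube([69, 1381, 23]);
translate([2057, 447, 393]) cube([69, 1381, 23]);


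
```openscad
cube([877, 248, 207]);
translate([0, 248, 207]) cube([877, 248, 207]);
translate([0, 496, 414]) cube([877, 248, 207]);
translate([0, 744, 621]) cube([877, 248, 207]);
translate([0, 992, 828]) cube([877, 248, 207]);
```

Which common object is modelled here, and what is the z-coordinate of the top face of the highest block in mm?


A staircase. The total rise is 1035 mm.

5 identical blocks, each offset up and back from the previous — a staircase. Each step is 207 mm tall and there are 5 of them, so the total rise is 5 × 207 = 1035 mm.


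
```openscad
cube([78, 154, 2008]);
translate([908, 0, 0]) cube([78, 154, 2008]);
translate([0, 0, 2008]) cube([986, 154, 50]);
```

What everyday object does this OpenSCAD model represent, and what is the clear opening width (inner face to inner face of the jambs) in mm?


A door frame. The clear opening width is 830 mm.

Two 2008 mm tall posts with a header on top — a door frame. The left jamb is 78 mm wide at x = 0; the right jamb starts at x = 908. The clear opening is 908 − 78 = 830 mm.


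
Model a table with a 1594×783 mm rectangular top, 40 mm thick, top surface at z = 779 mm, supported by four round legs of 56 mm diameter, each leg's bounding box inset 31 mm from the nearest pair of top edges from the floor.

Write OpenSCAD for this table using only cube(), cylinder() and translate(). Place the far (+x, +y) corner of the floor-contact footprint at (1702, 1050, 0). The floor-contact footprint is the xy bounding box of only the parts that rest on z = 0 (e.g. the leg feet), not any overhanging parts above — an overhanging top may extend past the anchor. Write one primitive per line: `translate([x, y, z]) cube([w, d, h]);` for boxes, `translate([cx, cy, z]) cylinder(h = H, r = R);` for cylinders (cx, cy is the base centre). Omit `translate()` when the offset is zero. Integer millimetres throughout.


// leg_h = 779 - 40 = 739
translate([139, 298, 739]) cube([1594, 783, 40]);
translate([198, 357, 0]) cylinder(h = 739, r = 28);
translate([1674, 357, 0]) cylinder(h = 739, r = 28);
translate([198, 1022, 0]) cylinder(h = 739, r = 28);
translate([1674, 1022, 0]) cylinder(h = 739, r = 28);


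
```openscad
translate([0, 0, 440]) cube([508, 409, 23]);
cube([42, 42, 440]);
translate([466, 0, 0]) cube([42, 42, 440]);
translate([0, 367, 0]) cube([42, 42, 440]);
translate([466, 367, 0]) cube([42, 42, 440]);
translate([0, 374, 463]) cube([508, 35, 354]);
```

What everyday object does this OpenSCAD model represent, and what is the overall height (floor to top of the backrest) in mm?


A chair. The overall height is 817 mm.

A slab on four corner posts with a tall panel at the back — a chair. The seat slab sits at z = 440 with thickness 23, and the 354 mm backrest starts at the seat top, so the overall height is 440 + 23 + 354 = 817 mm.


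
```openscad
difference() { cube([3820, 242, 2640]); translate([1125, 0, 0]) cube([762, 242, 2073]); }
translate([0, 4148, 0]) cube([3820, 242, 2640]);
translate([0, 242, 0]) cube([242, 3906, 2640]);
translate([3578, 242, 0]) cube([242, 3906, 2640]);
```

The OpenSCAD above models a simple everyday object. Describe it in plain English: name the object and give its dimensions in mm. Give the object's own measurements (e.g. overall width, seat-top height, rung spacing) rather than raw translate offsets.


A single room: four walls, each 2640 mm tall and 242 mm thick, enclosing an outside footprint 3820×4390 mm (x × y), no floor or roof. The front and back walls (−y and +y sides) run the full x-width; the side walls fit between their inner faces. A door opening 762 mm wide and 2073 mm tall is cut through the front wall from the floor up, its −x edge 1125 mm from the wall's −x end.


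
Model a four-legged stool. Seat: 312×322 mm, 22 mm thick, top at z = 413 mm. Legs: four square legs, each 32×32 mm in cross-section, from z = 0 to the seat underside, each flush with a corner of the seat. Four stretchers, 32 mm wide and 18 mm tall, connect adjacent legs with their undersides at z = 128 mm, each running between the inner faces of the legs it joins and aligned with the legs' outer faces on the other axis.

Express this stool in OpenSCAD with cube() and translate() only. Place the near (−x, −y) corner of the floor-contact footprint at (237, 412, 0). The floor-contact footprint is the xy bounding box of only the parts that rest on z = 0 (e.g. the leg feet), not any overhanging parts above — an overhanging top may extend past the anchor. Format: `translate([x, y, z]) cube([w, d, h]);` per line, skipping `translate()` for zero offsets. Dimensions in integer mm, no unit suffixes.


translate([237, 412, 391]) cube([312, 322, 22]);
translate([237, 412, 0]) cube([32, 32, 391]);
translate([517, 412, 0]) cube([32, 32, 391]);
translate([237, 702, 0]) cube([32, 32, 391]);
translate([517, 702, 0]) cube([32, 32, 391]);
translate([269, 412, 128]) cube([248, 32, 18]);
translate([269, 702, 128]) cube([248, 32, 18]);
translate([237, 444, 128]) cube([32, 258, 18]);
translate([517, 444, 128]) cube([32, 258, 18]);


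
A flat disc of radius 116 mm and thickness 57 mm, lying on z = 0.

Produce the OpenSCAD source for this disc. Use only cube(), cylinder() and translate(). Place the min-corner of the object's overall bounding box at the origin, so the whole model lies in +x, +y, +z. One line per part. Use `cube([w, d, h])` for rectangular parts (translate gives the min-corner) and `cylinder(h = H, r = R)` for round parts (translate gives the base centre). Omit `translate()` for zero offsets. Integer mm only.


translate([116, 116, 0]) cylinder(h = 57, r = 116);


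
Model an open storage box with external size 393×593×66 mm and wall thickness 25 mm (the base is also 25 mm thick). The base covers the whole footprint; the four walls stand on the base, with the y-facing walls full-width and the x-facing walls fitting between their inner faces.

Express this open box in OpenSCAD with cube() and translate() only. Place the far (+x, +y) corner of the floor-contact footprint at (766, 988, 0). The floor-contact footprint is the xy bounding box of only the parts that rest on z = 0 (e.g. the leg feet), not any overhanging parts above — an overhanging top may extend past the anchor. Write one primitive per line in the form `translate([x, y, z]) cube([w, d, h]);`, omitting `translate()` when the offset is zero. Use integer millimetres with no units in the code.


translate([373, 395, 0]) cube([393, 593, 25]);
translate([373, 395, 25]) cube([393, 25, 41]);
translate([373, 963, 25]) cube([393, 25, 41]);
translate([373, 420, 25]) cube([25, 543, 41]);
translate([741, 420, 25]) cube([25, 543, 41]);


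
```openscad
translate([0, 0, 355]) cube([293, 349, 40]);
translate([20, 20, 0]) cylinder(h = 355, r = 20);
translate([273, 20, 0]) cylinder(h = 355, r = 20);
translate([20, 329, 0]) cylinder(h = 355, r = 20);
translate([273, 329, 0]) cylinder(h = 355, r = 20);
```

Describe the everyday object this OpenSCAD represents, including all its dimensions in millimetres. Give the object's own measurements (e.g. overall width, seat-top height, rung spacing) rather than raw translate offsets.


A simple wooden stool: a rectangular seat 293 mm (x) by 349 mm (y), 40 mm thick, top face at z = 395 mm, on four round legs, each 40 mm in diameter. The legs rest on z = 0, each leg's axis is inset half a diameter from the nearest pair of seat edges (so the leg's bounding box is flush with the corner).


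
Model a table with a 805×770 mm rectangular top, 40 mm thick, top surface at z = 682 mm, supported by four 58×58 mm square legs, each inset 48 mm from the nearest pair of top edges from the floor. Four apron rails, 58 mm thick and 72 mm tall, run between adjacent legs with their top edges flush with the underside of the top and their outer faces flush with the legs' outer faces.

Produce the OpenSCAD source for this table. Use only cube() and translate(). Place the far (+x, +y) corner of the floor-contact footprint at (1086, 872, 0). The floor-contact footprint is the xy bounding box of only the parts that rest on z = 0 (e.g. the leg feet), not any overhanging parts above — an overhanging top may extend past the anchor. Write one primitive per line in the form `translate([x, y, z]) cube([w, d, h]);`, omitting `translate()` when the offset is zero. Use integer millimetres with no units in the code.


// leg_h = 682 - 40 = 642
// apron z = 642 - 72 = 570
translate([329, 150, 642]) cube([805, 770, 40]);
translate([377, 198, 0]) cube([58, 58, 642]);
translate([1028, 198, 0]) cube([58, 58, 642]);
translate([377, 814, 0]) cube([58, 58, 642]);
translate([1028, 814, 0]) cube([58, 58, 642]);
translate([435, 198, 570]) cube([593, 58, 72]);
translate([435, 814, 570]) cube([593, 58, 72]);
translate([377, 256, 570]) cube([58, 558, 72]);
translate([1028, 256, 570]) cube([58, 558, 72]);


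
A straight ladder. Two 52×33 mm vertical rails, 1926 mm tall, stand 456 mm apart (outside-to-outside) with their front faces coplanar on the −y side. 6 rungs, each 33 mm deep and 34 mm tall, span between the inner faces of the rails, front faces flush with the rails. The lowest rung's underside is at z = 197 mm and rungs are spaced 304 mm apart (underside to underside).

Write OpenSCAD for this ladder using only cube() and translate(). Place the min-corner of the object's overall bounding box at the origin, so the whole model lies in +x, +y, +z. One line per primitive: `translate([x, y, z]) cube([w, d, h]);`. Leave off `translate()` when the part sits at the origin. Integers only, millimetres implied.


cube([52, 33, 1926]);
translate([404, 0, 0]) cube([52, 33, 1926]);
translate([52, 0, 197]) cube([352, 33, 34]);
translate([52, 0, 501]) cube([352, 33, 34]);
translate([52, 0, 805]) cube([352, 33, 34]);
translate([52, 0, 1109]) cube([352, 33, 34]);
translate([52, 0, 1413]) cube([352, 33, 34]);
translate([52, 0, 1717]) cube([352, 33, 34]);


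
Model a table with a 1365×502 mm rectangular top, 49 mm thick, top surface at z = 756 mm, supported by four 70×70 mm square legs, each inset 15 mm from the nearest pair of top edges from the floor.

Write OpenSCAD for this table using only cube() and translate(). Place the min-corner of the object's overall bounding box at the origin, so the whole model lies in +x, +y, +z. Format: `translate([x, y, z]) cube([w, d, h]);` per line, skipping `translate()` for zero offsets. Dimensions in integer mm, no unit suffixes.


translate([0, 0, 707]) cube([1365, 502, 49]);
translate([15, 15, 0]) cube([70, 70, 707]);
translate([1280, 15, 0]) cube([70, 70, 707]);
translate([15, 417, 0]) cube([70, 70, 707]);
translate([1280, 417, 0]) cube([70, 70, 707]);


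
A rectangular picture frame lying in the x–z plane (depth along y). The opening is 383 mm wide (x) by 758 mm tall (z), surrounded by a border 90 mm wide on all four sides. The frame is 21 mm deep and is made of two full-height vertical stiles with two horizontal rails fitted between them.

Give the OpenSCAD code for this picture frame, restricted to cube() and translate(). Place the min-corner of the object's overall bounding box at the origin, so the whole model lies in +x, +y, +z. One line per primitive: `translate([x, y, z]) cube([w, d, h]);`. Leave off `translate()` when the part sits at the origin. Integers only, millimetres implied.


cube([90, 21, 938]);
translate([473, 0, 0]) cube([90, 21, 938]);
translate([90, 0, 0]) cube([383, 21, 90]);
translate([90, 0, 848]) cube([383, 21, 90]);


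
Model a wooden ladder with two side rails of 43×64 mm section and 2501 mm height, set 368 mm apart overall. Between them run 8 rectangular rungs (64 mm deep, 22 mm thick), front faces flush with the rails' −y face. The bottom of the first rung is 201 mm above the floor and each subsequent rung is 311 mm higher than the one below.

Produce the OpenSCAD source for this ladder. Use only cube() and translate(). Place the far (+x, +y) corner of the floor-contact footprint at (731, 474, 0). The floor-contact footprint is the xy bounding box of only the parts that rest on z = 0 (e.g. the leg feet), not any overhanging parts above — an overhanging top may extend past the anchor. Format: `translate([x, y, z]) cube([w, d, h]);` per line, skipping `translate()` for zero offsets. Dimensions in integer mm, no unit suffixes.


translate([363, 410, 0]) cube([43, 64, 2501]);
translate([688, 410, 0]) cube([43, 64, 2501]);
translate([406, 410, 201]) cube([282, 64, 22]);
translate([406, 410, 512]) cube([282, 64, 22]);
translate([406, 410, 823]) cube([282, 64, 22]);
translate([406, 410, 1134]) cube([282, 64, 22]);
translate([406, 410, 1445]) cube([282, 64, 22]);
translate([406, 410, 1756]) cube([282, 64, 22]);
translate([406, 410, 2067]) cube([282, 64, 22]);
translate([406, 410, 2378]) cube([282, 64, 22]);


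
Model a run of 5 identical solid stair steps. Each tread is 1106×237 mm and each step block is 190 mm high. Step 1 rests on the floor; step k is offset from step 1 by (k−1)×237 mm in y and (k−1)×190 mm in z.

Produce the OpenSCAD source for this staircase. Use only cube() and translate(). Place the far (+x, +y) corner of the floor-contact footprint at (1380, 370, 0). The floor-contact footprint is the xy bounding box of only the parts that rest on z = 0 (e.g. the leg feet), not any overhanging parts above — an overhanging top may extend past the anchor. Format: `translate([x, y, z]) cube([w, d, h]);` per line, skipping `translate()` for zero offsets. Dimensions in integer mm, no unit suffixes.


translate([274, 133, 0]) cube([1106, 237, 190]);
translate([274, 370, 190]) cube([1106, 237, 190]);
translate([274, 607, 380]) cube([1106, 237, 190]);
translate([274, 844, 570]) cube([1106, 237, 190]);
translate([274, 1081, 760]) cube([1106, 237, 190]);


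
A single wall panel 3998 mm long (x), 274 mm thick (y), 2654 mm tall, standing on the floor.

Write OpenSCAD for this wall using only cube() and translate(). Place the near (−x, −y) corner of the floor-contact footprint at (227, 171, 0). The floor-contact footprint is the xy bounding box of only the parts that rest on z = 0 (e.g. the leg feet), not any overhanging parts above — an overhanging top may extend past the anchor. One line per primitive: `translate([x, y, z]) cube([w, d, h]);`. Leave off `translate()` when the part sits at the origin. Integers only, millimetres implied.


translate([227, 171, 0]) cube([3998, 274, 2654]);


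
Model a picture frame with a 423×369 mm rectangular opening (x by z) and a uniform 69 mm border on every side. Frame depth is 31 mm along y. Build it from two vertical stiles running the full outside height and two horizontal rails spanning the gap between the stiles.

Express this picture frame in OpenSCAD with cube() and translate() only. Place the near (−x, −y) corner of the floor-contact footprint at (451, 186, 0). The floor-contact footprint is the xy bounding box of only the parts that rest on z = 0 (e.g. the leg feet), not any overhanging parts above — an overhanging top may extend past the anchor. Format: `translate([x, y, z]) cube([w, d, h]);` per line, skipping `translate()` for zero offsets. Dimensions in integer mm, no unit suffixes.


translate([451, 186, 0]) cube([69, 31, 507]);
translate([943, 186, 0]) cube([69, 31, 507]);
translate([520, 186, 0]) cube([423, 31, 69]);
translate([520, 186, 438]) cube([423, 31, 69]);


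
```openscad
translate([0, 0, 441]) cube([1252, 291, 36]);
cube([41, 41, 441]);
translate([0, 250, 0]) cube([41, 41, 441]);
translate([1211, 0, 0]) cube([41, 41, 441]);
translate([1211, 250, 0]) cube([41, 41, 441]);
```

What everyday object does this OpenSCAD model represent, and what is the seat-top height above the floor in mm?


A bench. The seat-top height is 477 mm.

A long slab on four corner posts — a bench. The slab sits at z = 441 with thickness 36, so the top is 441 + 36 = 477 mm.


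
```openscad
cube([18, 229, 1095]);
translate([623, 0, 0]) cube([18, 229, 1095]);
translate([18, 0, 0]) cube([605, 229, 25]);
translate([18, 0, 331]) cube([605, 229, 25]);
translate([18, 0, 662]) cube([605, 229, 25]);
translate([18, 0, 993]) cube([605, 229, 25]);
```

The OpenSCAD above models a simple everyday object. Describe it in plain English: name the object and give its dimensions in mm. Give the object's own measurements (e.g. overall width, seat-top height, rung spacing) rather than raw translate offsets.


An open bookshelf. Two side panels, each 18 mm thick, 229 mm deep and 1095 mm tall, stand 641 mm apart (outside-to-outside). Between them sit 4 shelves, each 25 mm thick and 229 mm deep, spanning the full gap between the sides. The bottom shelf rests on the floor (its underside at z = 0) and the clear gap between one shelf's top and the next shelf's underside is 306 mm.


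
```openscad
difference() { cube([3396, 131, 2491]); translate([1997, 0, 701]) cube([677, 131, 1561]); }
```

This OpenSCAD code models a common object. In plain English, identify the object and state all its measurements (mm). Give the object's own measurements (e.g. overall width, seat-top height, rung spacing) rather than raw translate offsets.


A wall 3396 mm long (x), 131 mm thick (y), 2491 mm tall, with a rectangular window opening cut through it. The opening is 677 mm wide and 1561 mm tall; its sill is at z = 701 mm and its near (−x) edge is 1997 mm from the wall's −x end. The opening passes through the full wall thickness.


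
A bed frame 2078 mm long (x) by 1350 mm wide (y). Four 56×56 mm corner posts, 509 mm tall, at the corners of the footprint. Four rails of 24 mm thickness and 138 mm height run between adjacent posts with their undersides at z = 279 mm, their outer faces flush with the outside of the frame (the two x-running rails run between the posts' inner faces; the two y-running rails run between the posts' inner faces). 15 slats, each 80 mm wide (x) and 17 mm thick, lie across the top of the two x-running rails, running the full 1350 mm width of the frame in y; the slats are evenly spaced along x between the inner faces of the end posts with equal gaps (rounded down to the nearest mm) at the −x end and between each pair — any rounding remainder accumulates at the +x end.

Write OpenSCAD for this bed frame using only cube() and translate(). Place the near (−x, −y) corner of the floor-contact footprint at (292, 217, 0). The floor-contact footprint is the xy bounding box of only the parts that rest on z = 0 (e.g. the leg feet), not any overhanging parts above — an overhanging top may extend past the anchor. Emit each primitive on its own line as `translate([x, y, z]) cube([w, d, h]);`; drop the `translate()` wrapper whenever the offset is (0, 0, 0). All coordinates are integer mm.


translate([292, 217, 0]) cube([56, 56, 509]);
translate([292, 1511, 0]) cube([56, 56, 509]);
translate([2314, 217, 0]) cube([56, 56, 509]);
translate([2314, 1511, 0]) cube([56, 56, 509]);
translate([348, 217, 279]) cube([1966, 24, 138]);
translate([348, 1543, 279]) cube([1966, 24, 138]);
translate([292, 273, 279]) cube([24, 1238, 138]);
translate([2346, 273, 279]) cube([24, 1238, 138]);
translate([395, 217, 417]) cube([80, 1350, 17]);
translate([522, 217, 417]) cube([80, 1350, 17]);
translate([649, 217, 417]) cube([80, 1350, 17]);
translate([776, 217, 417]) cube([80, 1350, 17]);
translate([903, 217, 417]) cube([80, 1350, 17]);
translate([1030, 217, 417]) cube([80, 1350, 17]);
translate([1157, 217, 417]) cube([80, 1350, 17]);
translate([1284, 217, 417]) cube([80, 1350, 17]);
translate([1411, 217, 417]) cube([80, 1350, 17]);
translate([1538, 217, 417]) cube([80, 1350, 17]);
translate([1665, 217, 417]) cube([80, 1350, 17]);
translate([1792, 217, 417]) cube([80, 1350, 17]);
translate([1919, 217, 417]) cube([80, 1350, 17]);
translate([2046, 217, 417]) cube([80, 1350, 17]);
translate([2173, 217, 417]) cube([80, 1350, 17]);


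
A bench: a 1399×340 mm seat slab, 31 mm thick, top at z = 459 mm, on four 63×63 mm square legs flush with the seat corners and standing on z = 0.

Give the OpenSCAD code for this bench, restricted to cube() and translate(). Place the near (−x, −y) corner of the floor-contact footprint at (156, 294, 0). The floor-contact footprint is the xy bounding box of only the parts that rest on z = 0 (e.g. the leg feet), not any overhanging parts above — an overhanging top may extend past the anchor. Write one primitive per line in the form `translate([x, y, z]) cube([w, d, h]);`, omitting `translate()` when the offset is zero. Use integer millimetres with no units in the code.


// leg_h = 459 − 31 = 428
translate([156, 294, 428]) cube([1399, 340, 31]);
translate([156, 294, 0]) cube([63, 63, 428]);
translate([156, 571, 0]) cube([63, 63, 428]);
translate([1492, 294, 0]) cube([63, 63, 428]);
translate([1492, 571, 0]) cube([63, 63, 428]);


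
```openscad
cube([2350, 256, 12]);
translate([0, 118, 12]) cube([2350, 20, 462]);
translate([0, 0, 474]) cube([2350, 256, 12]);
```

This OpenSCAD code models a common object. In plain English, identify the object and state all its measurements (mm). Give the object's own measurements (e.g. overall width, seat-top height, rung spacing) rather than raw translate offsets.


An I-beam lying along x, 2350 mm long. Overall section height 486 mm. Two flanges 256 mm wide (y) and 12 mm thick, one on the floor and one at the top; a web 20 mm thick runs between them, centred on the flange width.


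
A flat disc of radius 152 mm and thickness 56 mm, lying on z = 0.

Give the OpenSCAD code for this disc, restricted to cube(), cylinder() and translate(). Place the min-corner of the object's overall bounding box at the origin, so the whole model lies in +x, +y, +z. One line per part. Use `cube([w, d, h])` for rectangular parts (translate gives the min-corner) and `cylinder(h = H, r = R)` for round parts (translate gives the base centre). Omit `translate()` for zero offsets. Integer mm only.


translate([152, 152, 0]) cylinder(h = 56, r = 152);


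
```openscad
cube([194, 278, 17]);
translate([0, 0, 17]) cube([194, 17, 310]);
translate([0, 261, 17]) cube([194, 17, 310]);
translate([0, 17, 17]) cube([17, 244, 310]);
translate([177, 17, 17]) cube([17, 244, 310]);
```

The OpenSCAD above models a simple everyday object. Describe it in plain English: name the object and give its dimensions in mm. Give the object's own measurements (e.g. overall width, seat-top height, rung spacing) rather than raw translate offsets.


An open-topped rectangular box: outside dimensions 194×278×327 mm, with a uniform wall and base thickness of 17 mm. The base is a full 194×278 slab on the floor; four walls sit on top of the base. The front and back walls (the −y and +y sides) span the full width; the two side walls fit between them.


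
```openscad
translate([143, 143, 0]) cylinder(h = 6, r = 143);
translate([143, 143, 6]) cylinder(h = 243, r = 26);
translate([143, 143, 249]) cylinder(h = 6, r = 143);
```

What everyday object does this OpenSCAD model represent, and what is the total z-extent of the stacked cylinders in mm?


A spool. The overall height is 255 mm.

Three coaxial cylinders, large–small–large — a spool. Two 6 mm flanges and a 243 mm core give 6 + 243 + 6 = 255 mm.


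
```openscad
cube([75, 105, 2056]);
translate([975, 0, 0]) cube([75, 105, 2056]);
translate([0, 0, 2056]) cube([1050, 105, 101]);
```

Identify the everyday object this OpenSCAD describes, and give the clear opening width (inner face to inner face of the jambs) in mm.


A door frame. The clear opening width is 900 mm.

Two 2056 mm tall posts with a header on top — a door frame. The left jamb is 75 mm wide at x = 0; the right jamb starts at x = 975. The clear opening is 975 − 75 = 900 mm.


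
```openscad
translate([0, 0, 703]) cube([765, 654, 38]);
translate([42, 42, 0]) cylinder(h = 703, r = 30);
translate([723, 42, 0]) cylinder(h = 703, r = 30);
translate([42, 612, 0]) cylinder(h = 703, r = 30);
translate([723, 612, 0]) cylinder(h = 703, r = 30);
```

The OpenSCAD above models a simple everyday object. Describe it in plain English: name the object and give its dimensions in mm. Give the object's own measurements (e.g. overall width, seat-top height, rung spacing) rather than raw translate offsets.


A table: top 765 mm (x) × 654 mm (y), 38 mm thick, upper face at z = 741 mm, on four round legs of 60 mm diameter, each leg's bounding box inset 12 mm from the nearest pair of top edges from z = 0 to the bottom of the top.


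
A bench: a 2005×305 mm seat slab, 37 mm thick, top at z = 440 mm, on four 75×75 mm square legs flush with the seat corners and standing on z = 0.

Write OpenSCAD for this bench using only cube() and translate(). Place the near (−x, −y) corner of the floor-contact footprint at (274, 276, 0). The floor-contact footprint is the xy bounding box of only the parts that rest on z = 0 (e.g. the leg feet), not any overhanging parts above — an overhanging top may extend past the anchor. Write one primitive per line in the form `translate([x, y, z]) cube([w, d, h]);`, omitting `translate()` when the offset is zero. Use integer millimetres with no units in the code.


translate([274, 276, 403]) cube([2005, 305, 37]);
translate([274, 276, 0]) cube([75, 75, 403]);
translate([274, 506, 0]) cube([75, 75, 403]);
translate([2204, 276, 0]) cube([75, 75, 403]);
translate([2204, 506, 0]) cube([75, 75, 403]);


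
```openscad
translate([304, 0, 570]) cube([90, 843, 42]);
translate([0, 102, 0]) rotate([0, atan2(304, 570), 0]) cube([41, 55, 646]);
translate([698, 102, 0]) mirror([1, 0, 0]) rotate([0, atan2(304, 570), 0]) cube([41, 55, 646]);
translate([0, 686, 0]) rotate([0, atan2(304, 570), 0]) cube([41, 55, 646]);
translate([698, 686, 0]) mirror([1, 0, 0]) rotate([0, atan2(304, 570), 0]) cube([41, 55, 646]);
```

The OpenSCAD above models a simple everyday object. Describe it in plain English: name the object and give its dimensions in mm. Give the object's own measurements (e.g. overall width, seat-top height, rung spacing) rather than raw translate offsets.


A sawhorse. A 90×843×42 mm beam (x, y, z) sits on two A-frame leg pairs. Each pair is two raked legs of 41×55 mm section (55 mm along y) splaying symmetrically in x. Each leg rises 570 mm vertically over 304 mm of horizontal reach and is 646 mm long along its own axis. Every leg's outer bottom edge rests on the floor and its outer top edge meets a bottom edge of the beam — the left legs (tilting toward +x) meet the beam's −x bottom edge, the right legs (their mirror images, tilting toward −x) meet its +x bottom edge — so the leg tops tuck under the beam, the beam's underside is 570 mm above the floor, and the feet are 698 mm apart outside-to-outside with the beam centred between them. The two leg pairs are set in 102 mm from either end of the beam.


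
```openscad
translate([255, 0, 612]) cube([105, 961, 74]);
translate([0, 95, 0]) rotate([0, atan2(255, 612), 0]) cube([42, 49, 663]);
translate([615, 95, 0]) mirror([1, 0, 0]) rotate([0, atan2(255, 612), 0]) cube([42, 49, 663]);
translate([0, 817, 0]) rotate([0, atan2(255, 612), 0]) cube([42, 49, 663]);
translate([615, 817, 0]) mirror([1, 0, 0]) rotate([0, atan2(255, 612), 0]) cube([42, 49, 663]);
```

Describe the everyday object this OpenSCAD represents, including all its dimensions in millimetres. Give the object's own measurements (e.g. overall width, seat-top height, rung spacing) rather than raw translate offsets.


A sawhorse. A 105×961×74 mm beam (x, y, z) sits on two A-frame leg pairs. Each pair is two raked legs of 42×49 mm section (49 mm along y) splaying symmetrically in x. Each leg rises 612 mm vertically over 255 mm of horizontal reach and is 663 mm long along its own axis. Every leg's outer bottom edge rests on the floor and its outer top edge meets a bottom edge of the beam — the left legs (tilting toward +x) meet the beam's −x bottom edge, the right legs (their mirror images, tilting toward −x) meet its +x bottom edge — so the leg tops tuck under the beam, the beam's underside is 612 mm above the floor, and the feet are 615 mm apart outside-to-outside with the beam centred between them. The two leg pairs are set in 95 mm from either end of the beam.


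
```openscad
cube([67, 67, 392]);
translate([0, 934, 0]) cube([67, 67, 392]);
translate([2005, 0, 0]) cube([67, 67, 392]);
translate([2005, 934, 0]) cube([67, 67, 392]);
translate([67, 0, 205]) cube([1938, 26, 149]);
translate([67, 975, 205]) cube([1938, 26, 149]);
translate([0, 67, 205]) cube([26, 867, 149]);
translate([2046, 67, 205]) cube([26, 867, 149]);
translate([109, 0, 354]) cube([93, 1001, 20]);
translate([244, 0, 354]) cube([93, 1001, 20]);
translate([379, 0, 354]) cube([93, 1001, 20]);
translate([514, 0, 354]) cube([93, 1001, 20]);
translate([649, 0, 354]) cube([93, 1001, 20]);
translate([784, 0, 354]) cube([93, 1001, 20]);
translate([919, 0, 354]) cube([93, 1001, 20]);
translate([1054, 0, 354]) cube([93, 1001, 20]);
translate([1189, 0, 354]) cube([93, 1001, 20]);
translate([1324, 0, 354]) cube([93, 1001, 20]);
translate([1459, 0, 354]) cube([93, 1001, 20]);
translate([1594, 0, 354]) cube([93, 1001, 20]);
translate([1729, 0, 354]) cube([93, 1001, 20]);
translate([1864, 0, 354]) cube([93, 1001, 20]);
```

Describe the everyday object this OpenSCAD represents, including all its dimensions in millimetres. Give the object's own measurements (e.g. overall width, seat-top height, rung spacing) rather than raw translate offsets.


A bed frame 2072 mm long (x) by 1001 mm wide (y). Four 67×67 mm corner posts, 392 mm tall, at the corners of the footprint. Four rails of 26 mm thickness and 149 mm height run between adjacent posts with their undersides at z = 205 mm, their outer faces flush with the outside of the frame (the two x-running rails run between the posts' inner faces; the two y-running rails run between the posts' inner faces). 14 slats, each 93 mm wide (x) and 20 mm thick, lie across the top of the two x-running rails, running the full 1001 mm width of the frame in y; along x they sit between the end posts with a 42 mm gap after the −x posts and between neighbouring slats, leaving 48 mm before the +x posts.


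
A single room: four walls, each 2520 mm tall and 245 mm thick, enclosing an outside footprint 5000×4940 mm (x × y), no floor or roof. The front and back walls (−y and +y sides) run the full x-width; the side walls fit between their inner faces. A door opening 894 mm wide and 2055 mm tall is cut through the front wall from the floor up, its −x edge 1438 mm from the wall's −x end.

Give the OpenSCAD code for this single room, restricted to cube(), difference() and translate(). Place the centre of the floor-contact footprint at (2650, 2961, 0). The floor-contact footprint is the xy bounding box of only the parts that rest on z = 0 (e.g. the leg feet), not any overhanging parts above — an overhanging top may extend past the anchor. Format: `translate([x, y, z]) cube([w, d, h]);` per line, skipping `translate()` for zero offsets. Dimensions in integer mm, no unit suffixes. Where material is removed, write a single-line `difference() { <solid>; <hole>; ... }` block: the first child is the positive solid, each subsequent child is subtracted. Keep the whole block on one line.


difference() { translate([150, 491, 0]) cube([5000, 245, 2520]); translate([1588, 491, 0]) cube([894, 245, 2055]); }
translate([150, 5186, 0]) cube([5000, 245, 2520]);
translate([150, 736, 0]) cube([245, 4450, 2520]);
translate([4905, 736, 0]) cube([245, 4450, 2520]);


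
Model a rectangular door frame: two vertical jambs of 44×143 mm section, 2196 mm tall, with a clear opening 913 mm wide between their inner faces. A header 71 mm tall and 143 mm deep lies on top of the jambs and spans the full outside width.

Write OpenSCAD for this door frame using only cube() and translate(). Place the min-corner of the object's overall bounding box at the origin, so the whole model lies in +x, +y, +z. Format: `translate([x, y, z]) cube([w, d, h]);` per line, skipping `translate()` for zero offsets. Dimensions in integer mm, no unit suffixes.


cube([44, 143, 2196]);
translate([957, 0, 0]) cube([44, 143, 2196]);
translate([0, 0, 2196]) cube([1001, 143, 71]);


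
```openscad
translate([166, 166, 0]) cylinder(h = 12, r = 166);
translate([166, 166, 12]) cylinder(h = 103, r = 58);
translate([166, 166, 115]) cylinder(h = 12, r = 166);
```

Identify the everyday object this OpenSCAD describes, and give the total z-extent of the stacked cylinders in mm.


A spool. The overall height is 127 mm.

Three coaxial cylinders, large–small–large — a spool. Two 12 mm flanges and a 103 mm core give 12 + 103 + 12 = 127 mm.


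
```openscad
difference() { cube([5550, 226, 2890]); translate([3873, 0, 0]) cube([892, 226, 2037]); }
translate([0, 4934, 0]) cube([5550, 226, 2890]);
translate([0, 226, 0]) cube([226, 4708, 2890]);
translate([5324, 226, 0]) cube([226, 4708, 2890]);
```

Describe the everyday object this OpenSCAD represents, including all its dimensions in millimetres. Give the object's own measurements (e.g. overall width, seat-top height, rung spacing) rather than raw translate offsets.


A single room: four walls, each 2890 mm tall and 226 mm thick, enclosing an outside footprint 5550×5160 mm (x × y), no floor or roof. The front and back walls (−y and +y sides) run the full x-width; the side walls fit between their inner faces. A door opening 892 mm wide and 2037 mm tall is cut through the front wall from the floor up, its −x edge 3873 mm from the wall's −x end.
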